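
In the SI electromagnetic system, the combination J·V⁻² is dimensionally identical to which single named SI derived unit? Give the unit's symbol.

F

J = kg·m²·s⁻².
V = kg·m²·s⁻³·A⁻¹.
So V⁻² = kg⁻²·m⁻⁴·s⁶·A².
Combining: J·V⁻² = (kg·m²·s⁻²) · (kg⁻²·m⁻⁴·s⁶·A²) = kg⁻¹·m⁻²·s⁴·A².
kg⁻¹·m⁻²·s⁴·A² is the base-SI form of the farad.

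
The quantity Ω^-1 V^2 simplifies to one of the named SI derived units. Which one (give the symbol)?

Ω = V/A (resistance = voltage per current),
    = kg·m²·s⁻³·A⁻².
So Ω⁻¹ = kg⁻¹·m⁻²·s³·A².
V = W/A (potential = power per current),
    = kg·m²·s⁻³·A⁻¹.
So V² = kg²·m⁴·s⁻⁶·A⁻².
Combining: Ω⁻¹·V² = (kg⁻¹·m⁻²·s³·A²) · (kg²·m⁴·s⁻⁶·A⁻²) = kg·m²·s⁻³.
kg·m²·s⁻³ is the base-SI form of the watt.

W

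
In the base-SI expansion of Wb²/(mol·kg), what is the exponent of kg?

Wb = V·s (flux: a volt is a weber per second),
    = kg·m²·s⁻²·A⁻¹.
So Wb² = kg²·m⁴·s⁻⁴·A⁻².
Combining: mol⁻¹·Wb²·kg⁻¹ = mol⁻¹ · (kg²·m⁴·s⁻⁴·A⁻²) · kg⁻¹ = kg·m⁴·s⁻⁴·A⁻²·mol⁻¹.
The exponent of kg is 1.

1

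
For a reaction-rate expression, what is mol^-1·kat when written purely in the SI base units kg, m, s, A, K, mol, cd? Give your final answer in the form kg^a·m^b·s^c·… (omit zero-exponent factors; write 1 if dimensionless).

kat = s⁻¹·mol.
Combining: mol⁻¹·kat = mol⁻¹ · (s⁻¹·mol) = s⁻¹.

s⁻¹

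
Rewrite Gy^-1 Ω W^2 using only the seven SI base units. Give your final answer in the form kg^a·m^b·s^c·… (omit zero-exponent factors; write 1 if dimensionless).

kg³·m⁴·s⁻⁷·A⁻²

Gy = m²·s⁻².
So Gy⁻¹ = m⁻²·s².
Ω = kg·m²·s⁻³·A⁻².
W = kg·m²·s⁻³.
So W² = kg²·m⁴·s⁻⁶.
Combining: Gy⁻¹·Ω·W² = (m⁻²·s²) · (kg·m²·s⁻³·A⁻²) · (kg²·m⁴·s⁻⁶) = kg³·m⁴·s⁻⁷·A⁻².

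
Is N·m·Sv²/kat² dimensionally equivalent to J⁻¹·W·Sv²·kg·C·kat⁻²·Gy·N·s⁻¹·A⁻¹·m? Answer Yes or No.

No

Left side:
  kat = s⁻¹·mol.
  So kat⁻² = s²·mol⁻².
  N = kg·m·s⁻².
  Sv = m²·s⁻².
  So Sv² = m⁴·s⁻⁴.
  Combining: kat⁻²·N·m·Sv² = (s²·mol⁻²) · (kg·m·s⁻²) · m · (m⁴·s⁻⁴) = kg·m⁶·s⁻⁴·mol⁻².
Right side:
  J = kg·m²·s⁻².
  So J⁻¹ = kg⁻¹·m⁻²·s².
  W = kg·m²·s⁻³.
  Sv = m²·s⁻².
  So Sv² = m⁴·s⁻⁴.
  C = s·A.
  kat = s⁻¹·mol.
  So kat⁻² = s²·mol⁻².
  Gy = m²·s⁻².
  N = kg·m·s⁻².
  Combining: J⁻¹·W·Sv²·kg·C·kat⁻²·Gy·N·s⁻¹·A⁻¹·m = (kg⁻¹·m⁻²·s²) · (kg·m²·s⁻³) · (m⁴·s⁻⁴) · kg · (s·A) · (s²·mol⁻²) · (m²·s⁻²) · (kg·m·s⁻²) · s⁻¹ · A⁻¹ · m = kg²·m⁸·s⁻⁷·mol⁻².
Left is kg·m⁶·s⁻⁴·mol⁻²; right is kg²·m⁸·s⁻⁷·mol⁻² — different.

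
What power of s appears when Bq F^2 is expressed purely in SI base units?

7

Bq = s⁻¹.
F = kg⁻¹·m⁻²·s⁴·A².
So F² = kg⁻²·m⁻⁴·s⁸·A⁴.
Combining: Bq·F² = s⁻¹ · (kg⁻²·m⁻⁴·s⁸·A⁴) = kg⁻²·m⁻⁴·s⁷·A⁴.
The exponent of s is 7.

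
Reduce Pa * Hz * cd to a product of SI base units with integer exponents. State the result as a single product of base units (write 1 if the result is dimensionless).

kg·m⁻¹·s⁻³·cd

Pa = kg·m⁻¹·s⁻².
Hz = s⁻¹.
Combining: Pa·Hz·cd = (kg·m⁻¹·s⁻²) · s⁻¹ · cd = kg·m⁻¹·s⁻³·cd.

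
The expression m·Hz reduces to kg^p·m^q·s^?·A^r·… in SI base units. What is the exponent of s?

Hz = 1/s = s⁻¹ (frequency is cycles per second).
Combining: m·Hz = m · s⁻¹ = m·s⁻¹.
The exponent of s is -1.

-1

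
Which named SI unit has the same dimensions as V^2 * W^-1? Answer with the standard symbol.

Ω

V = kg·m²·s⁻³·A⁻¹.
So V² = kg²·m⁴·s⁻⁶·A⁻².
W = kg·m²·s⁻³.
So W⁻¹ = kg⁻¹·m⁻²·s³.
Combining: V²·W⁻¹ = (kg²·m⁴·s⁻⁶·A⁻²) · (kg⁻¹·m⁻²·s³) = kg·m²·s⁻³·A⁻².
kg·m²·s⁻³·A⁻² is the base-SI form of the ohm.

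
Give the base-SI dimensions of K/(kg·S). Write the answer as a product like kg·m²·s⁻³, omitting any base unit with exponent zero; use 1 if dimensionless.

S = kg⁻¹·m⁻²·s³·A².
So S⁻¹ = kg·m²·s⁻³·A⁻².
Combining: K·kg⁻¹·S⁻¹ = K · kg⁻¹ · (kg·m²·s⁻³·A⁻²) = m²·s⁻³·A⁻²·K.

m²·s⁻³·A⁻²·K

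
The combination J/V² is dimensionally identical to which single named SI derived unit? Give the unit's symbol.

F

V = kg·m²·s⁻³·A⁻¹.
So V⁻² = kg⁻²·m⁻⁴·s⁶·A².
J = kg·m²·s⁻².
Combining: V⁻²·J = (kg⁻²·m⁻⁴·s⁶·A²) · (kg·m²·s⁻²) = kg⁻¹·m⁻²·s⁴·A².
kg⁻¹·m⁻²·s⁴·A² is the base-SI form of the farad.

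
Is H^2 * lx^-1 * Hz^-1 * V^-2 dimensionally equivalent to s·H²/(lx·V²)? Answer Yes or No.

Yes

Left side:
  H = Wb/A (inductance = flux per current),
      = kg·m²·s⁻²·A⁻².
  So H² = kg²·m⁴·s⁻⁴·A⁻⁴.
  lx = lm/m² (illuminance = luminous flux per area),
      = m⁻²·cd.
  So lx⁻¹ = m²·cd⁻¹.
  Hz = 1/s = s⁻¹ (frequency is cycles per second).
  So Hz⁻¹ = s.
  V = W/A (potential = power per current),
      = kg·m²·s⁻³·A⁻¹.
  So V⁻² = kg⁻²·m⁻⁴·s⁶·A².
  Combining: H²·lx⁻¹·Hz⁻¹·V⁻² = (kg²·m⁴·s⁻⁴·A⁻⁴) · (m²·cd⁻¹) · s · (kg⁻²·m⁻⁴·s⁶·A²) = m²·s³·A⁻²·cd⁻¹.
Right side:
  lx = lm/m² (illuminance = luminous flux per area),
      = m⁻²·cd.
  So lx⁻¹ = m²·cd⁻¹.
  V = W/A (potential = power per current),
      = kg·m²·s⁻³·A⁻¹.
  So V⁻² = kg⁻²·m⁻⁴·s⁶·A².
  H = Wb/A (inductance = flux per current),
      = kg·m²·s⁻²·A⁻².
  So H² = kg²·m⁴·s⁻⁴·A⁻⁴.
  Combining: lx⁻¹·V⁻²·s·H² = (m²·cd⁻¹) · (kg⁻²·m⁻⁴·s⁶·A²) · s · (kg²·m⁴·s⁻⁴·A⁻⁴) = m²·s³·A⁻²·cd⁻¹.
Both reduce to m²·s³·A⁻²·cd⁻¹.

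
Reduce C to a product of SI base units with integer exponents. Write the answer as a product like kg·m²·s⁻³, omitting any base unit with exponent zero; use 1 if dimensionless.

C = A·s = s·A (charge = current × time).

s·A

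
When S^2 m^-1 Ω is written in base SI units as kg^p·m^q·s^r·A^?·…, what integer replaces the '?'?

2

S = 1/Ω (conductance is reciprocal resistance),
    = kg⁻¹·m⁻²·s³·A².
So S² = kg⁻²·m⁻⁴·s⁶·A⁴.
Ω = V/A (resistance = voltage per current),
    = kg·m²·s⁻³·A⁻².
Combining: S²·m⁻¹·Ω = (kg⁻²·m⁻⁴·s⁶·A⁴) · m⁻¹ · (kg·m²·s⁻³·A⁻²) = kg⁻¹·m⁻³·s³·A².
The exponent of A is 2.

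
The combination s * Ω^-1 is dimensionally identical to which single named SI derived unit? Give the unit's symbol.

Ω = kg·m²·s⁻³·A⁻².
So Ω⁻¹ = kg⁻¹·m⁻²·s³·A².
Combining: s·Ω⁻¹ = s · (kg⁻¹·m⁻²·s³·A²) = kg⁻¹·m⁻²·s⁴·A².
kg⁻¹·m⁻²·s⁴·A² is the base-SI form of the farad.

F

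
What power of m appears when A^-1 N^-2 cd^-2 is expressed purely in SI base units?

-2

N = kg·m/s² = kg·m·s⁻² (force = mass × acceleration).
So N⁻² = kg⁻²·m⁻²·s⁴.
Combining: A⁻¹·N⁻²·cd⁻² = A⁻¹ · (kg⁻²·m⁻²·s⁴) · cd⁻² = kg⁻²·m⁻²·s⁴·A⁻¹·cd⁻².
The exponent of m is -2.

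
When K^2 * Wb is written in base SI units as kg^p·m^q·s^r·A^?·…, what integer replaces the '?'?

Wb = V·s (flux: a volt is a weber per second),
    = kg·m²·s⁻²·A⁻¹.
Combining: K²·Wb = K² · (kg·m²·s⁻²·A⁻¹) = kg·m²·s⁻²·A⁻¹·K².
The exponent of A is -1.

-1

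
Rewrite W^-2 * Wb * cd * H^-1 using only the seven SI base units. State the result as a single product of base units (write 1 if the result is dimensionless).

kg⁻²·m⁻⁴·s⁶·A·cd

W = J/s (power = energy per time),
    = kg·m²·s⁻³.
So W⁻² = kg⁻²·m⁻⁴·s⁶.
Wb = V·s (flux: a volt is a weber per second),
    = kg·m²·s⁻²·A⁻¹.
H = Wb/A (inductance = flux per current),
    = kg·m²·s⁻²·A⁻².
So H⁻¹ = kg⁻¹·m⁻²·s²·A².
Combining: W⁻²·Wb·cd·H⁻¹ = (kg⁻²·m⁻⁴·s⁶) · (kg·m²·s⁻²·A⁻¹) · cd · (kg⁻¹·m⁻²·s²·A²) = kg⁻²·m⁻⁴·s⁶·A·cd.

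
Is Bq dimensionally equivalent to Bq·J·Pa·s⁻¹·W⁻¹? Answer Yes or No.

No

Left side:
  Bq = s⁻¹.
Right side:
  Bq = 1/s = s⁻¹ (activity is decays per second).
  J = N·m (work = force × distance),
      = kg·m²·s⁻².
  Pa = N/m² (pressure = force per area),
      = kg·m⁻¹·s⁻².
  W = J/s (power = energy per time),
      = kg·m²·s⁻³.
  So W⁻¹ = kg⁻¹·m⁻²·s³.
  Combining: Bq·J·Pa·s⁻¹·W⁻¹ = s⁻¹ · (kg·m²·s⁻²) · (kg·m⁻¹·s⁻²) · s⁻¹ · (kg⁻¹·m⁻²·s³) = kg·m⁻¹·s⁻³.
Left is s⁻¹; right is kg·m⁻¹·s⁻³ — different.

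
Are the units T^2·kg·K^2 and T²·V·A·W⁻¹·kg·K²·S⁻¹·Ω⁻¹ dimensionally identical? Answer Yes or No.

Yes

Left side:
  T = kg·s⁻²·A⁻¹.
  So T² = kg²·s⁻⁴·A⁻².
  Combining: T²·kg·K² = (kg²·s⁻⁴·A⁻²) · kg · K² = kg³·s⁻⁴·A⁻²·K².
Right side:
  T = Wb/m² (flux density = flux per area),
      = kg·s⁻²·A⁻¹.
  So T² = kg²·s⁻⁴·A⁻².
  V = W/A (potential = power per current),
      = kg·m²·s⁻³·A⁻¹.
  W = J/s (power = energy per time),
      = kg·m²·s⁻³.
  So W⁻¹ = kg⁻¹·m⁻²·s³.
  S = 1/Ω (conductance is reciprocal resistance),
      = kg⁻¹·m⁻²·s³·A².
  So S⁻¹ = kg·m²·s⁻³·A⁻².
  Ω = V/A (resistance = voltage per current),
      = kg·m²·s⁻³·A⁻².
  So Ω⁻¹ = kg⁻¹·m⁻²·s³·A².
  Combining: T²·V·A·W⁻¹·kg·K²·S⁻¹·Ω⁻¹ = (kg²·s⁻⁴·A⁻²) · (kg·m²·s⁻³·A⁻¹) · A · (kg⁻¹·m⁻²·s³) · kg · K² · (kg·m²·s⁻³·A⁻²) · (kg⁻¹·m⁻²·s³·A²) = kg³·s⁻⁴·A⁻²·K².
Both reduce to kg³·s⁻⁴·A⁻²·K².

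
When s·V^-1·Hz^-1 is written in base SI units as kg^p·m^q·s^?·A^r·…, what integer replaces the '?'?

V = kg·m²·s⁻³·A⁻¹.
So V⁻¹ = kg⁻¹·m⁻²·s³·A.
Hz = s⁻¹.
So Hz⁻¹ = s.
Combining: s·V⁻¹·Hz⁻¹ = s · (kg⁻¹·m⁻²·s³·A) · s = kg⁻¹·m⁻²·s⁵·A.
The exponent of s is 5.

5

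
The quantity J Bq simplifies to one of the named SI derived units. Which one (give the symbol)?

W

J = N·m (work = force × distance),
    = kg·m²·s⁻².
Bq = 1/s = s⁻¹ (activity is decays per second).
Combining: J·Bq = (kg·m²·s⁻²) · s⁻¹ = kg·m²·s⁻³.
kg·m²·s⁻³ is the base-SI form of the watt.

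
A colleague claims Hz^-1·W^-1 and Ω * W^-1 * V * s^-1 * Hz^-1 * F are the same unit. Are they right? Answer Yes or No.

No

Left side:
  Hz = s⁻¹.
  So Hz⁻¹ = s.
  W = kg·m²·s⁻³.
  So W⁻¹ = kg⁻¹·m⁻²·s³.
  Combining: Hz⁻¹·W⁻¹ = s · (kg⁻¹·m⁻²·s³) = kg⁻¹·m⁻²·s⁴.
Right side:
  Ω = V/A (resistance = voltage per current),
      = kg·m²·s⁻³·A⁻².
  W = J/s (power = energy per time),
      = kg·m²·s⁻³.
  So W⁻¹ = kg⁻¹·m⁻²·s³.
  V = W/A (potential = power per current),
      = kg·m²·s⁻³·A⁻¹.
  Hz = 1/s = s⁻¹ (frequency is cycles per second).
  So Hz⁻¹ = s.
  F = C/V (capacitance = charge per voltage),
      = A·s/(kg·m²·s⁻³·A⁻¹) (substituting C and V),
      = kg⁻¹·m⁻²·s⁴·A².
  Combining: Ω·W⁻¹·V·s⁻¹·Hz⁻¹·F = (kg·m²·s⁻³·A⁻²) · (kg⁻¹·m⁻²·s³) · (kg·m²·s⁻³·A⁻¹) · s⁻¹ · s · (kg⁻¹·m⁻²·s⁴·A²) = s·A⁻¹.
Left is kg⁻¹·m⁻²·s⁴; right is s·A⁻¹ — different.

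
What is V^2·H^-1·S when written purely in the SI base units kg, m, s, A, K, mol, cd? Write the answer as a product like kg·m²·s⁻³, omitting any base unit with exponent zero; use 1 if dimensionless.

V = W/A (potential = power per current),
    = kg·m²·s⁻³·A⁻¹.
So V² = kg²·m⁴·s⁻⁶·A⁻².
H = Wb/A (inductance = flux per current),
    = kg·m²·s⁻²·A⁻².
So H⁻¹ = kg⁻¹·m⁻²·s²·A².
S = 1/Ω (conductance is reciprocal resistance),
    = kg⁻¹·m⁻²·s³·A².
Combining: V²·H⁻¹·S = (kg²·m⁴·s⁻⁶·A⁻²) · (kg⁻¹·m⁻²·s²·A²) · (kg⁻¹·m⁻²·s³·A²) = s⁻¹·A².

s⁻¹·A²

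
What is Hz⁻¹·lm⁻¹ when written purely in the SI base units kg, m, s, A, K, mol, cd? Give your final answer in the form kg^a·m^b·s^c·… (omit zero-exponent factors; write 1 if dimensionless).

Hz = 1/s = s⁻¹ (frequency is cycles per second).
So Hz⁻¹ = s.
lm = cd·sr = cd (luminous flux; sr is dimensionless).
So lm⁻¹ = cd⁻¹.
Combining: Hz⁻¹·lm⁻¹ = s · cd⁻¹ = s·cd⁻¹.

s·cd⁻¹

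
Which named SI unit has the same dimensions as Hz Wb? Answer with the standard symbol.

Hz = 1/s = s⁻¹ (frequency is cycles per second).
Wb = V·s (flux: a volt is a weber per second),
    = kg·m²·s⁻²·A⁻¹.
Combining: Hz·Wb = s⁻¹ · (kg·m²·s⁻²·A⁻¹) = kg·m²·s⁻³·A⁻¹.
kg·m²·s⁻³·A⁻¹ is the base-SI form of the volt.

V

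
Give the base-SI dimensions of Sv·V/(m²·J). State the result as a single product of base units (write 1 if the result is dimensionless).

s⁻³·A⁻¹

Sv = J/kg (equivalent dose = energy per mass),
    = m²·s⁻².
V = W/A (potential = power per current),
    = kg·m²·s⁻³·A⁻¹.
J = N·m (work = force × distance),
    = kg·m²·s⁻².
So J⁻¹ = kg⁻¹·m⁻²·s².
Combining: Sv·m⁻²·V·J⁻¹ = (m²·s⁻²) · m⁻² · (kg·m²·s⁻³·A⁻¹) · (kg⁻¹·m⁻²·s²) = s⁻³·A⁻¹.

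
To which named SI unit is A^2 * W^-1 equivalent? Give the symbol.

S

W = kg·m²·s⁻³.
So W⁻¹ = kg⁻¹·m⁻²·s³.
Combining: A²·W⁻¹ = A² · (kg⁻¹·m⁻²·s³) = kg⁻¹·m⁻²·s³·A².
kg⁻¹·m⁻²·s³·A² is the base-SI form of the siemens.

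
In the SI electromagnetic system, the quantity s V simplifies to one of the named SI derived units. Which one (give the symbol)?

Wb

V = W/A (potential = power per current),
    = kg·m²·s⁻³·A⁻¹.
Combining: s·V = s · (kg·m²·s⁻³·A⁻¹) = kg·m²·s⁻²·A⁻¹.
kg·m²·s⁻²·A⁻¹ is the base-SI form of the weber.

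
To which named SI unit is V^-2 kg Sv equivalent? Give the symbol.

F

V = W/A (potential = power per current),
    = kg·m²·s⁻³·A⁻¹.
So V⁻² = kg⁻²·m⁻⁴·s⁶·A².
Sv = J/kg (equivalent dose = energy per mass),
    = m²·s⁻².
Combining: V⁻²·kg·Sv = (kg⁻²·m⁻⁴·s⁶·A²) · kg · (m²·s⁻²) = kg⁻¹·m⁻²·s⁴·A².
kg⁻¹·m⁻²·s⁴·A² is the base-SI form of the farad.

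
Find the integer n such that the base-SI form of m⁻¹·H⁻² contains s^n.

H = Wb/A (inductance = flux per current),
    = kg·m²·s⁻²·A⁻².
So H⁻² = kg⁻²·m⁻⁴·s⁴·A⁴.
Combining: m⁻¹·H⁻² = m⁻¹ · (kg⁻²·m⁻⁴·s⁴·A⁴) = kg⁻²·m⁻⁵·s⁴·A⁴.
The exponent of s is 4.

4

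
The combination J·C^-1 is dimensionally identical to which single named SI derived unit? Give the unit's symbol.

J = kg·m²·s⁻².
C = s·A.
So C⁻¹ = s⁻¹·A⁻¹.
Combining: J·C⁻¹ = (kg·m²·s⁻²) · (s⁻¹·A⁻¹) = kg·m²·s⁻³·A⁻¹.
kg·m²·s⁻³·A⁻¹ is the base-SI form of the volt.

V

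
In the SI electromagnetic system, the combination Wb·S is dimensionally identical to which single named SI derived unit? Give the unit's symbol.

Wb = V·s (flux: a volt is a weber per second),
    = kg·m²·s⁻²·A⁻¹.
S = 1/Ω (conductance is reciprocal resistance),
    = kg⁻¹·m⁻²·s³·A².
Combining: Wb·S = (kg·m²·s⁻²·A⁻¹) · (kg⁻¹·m⁻²·s³·A²) = s·A.
s·A is the base-SI form of the coulomb.

C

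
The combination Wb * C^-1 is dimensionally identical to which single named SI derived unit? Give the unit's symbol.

Ω

Wb = V·s (flux: a volt is a weber per second),
    = kg·m²·s⁻²·A⁻¹.
C = A·s = s·A (charge = current × time).
So C⁻¹ = s⁻¹·A⁻¹.
Combining: Wb·C⁻¹ = (kg·m²·s⁻²·A⁻¹) · (s⁻¹·A⁻¹) = kg·m²·s⁻³·A⁻².
kg·m²·s⁻³·A⁻² is the base-SI form of the ohm.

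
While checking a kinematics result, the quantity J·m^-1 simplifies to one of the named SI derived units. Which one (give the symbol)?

N

J = N·m (work = force × distance),
    = kg·m²·s⁻².
Combining: J·m⁻¹ = (kg·m²·s⁻²) · m⁻¹ = kg·m·s⁻².
kg·m·s⁻² is the base-SI form of the newton.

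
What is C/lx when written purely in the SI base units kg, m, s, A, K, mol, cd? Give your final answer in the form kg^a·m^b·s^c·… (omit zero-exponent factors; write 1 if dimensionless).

lx = lm/m² (illuminance = luminous flux per area),
    = m⁻²·cd.
So lx⁻¹ = m²·cd⁻¹.
C = A·s = s·A (charge = current × time).
Combining: lx⁻¹·C = (m²·cd⁻¹) · (s·A) = m²·s·A·cd⁻¹.

m²·s·A·cd⁻¹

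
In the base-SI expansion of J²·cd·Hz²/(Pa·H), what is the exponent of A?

J = N·m (work = force × distance),
    = kg·m²·s⁻².
So J² = kg²·m⁴·s⁻⁴.
Pa = N/m² (pressure = force per area),
    = kg·m⁻¹·s⁻².
So Pa⁻¹ = kg⁻¹·m·s².
H = Wb/A (inductance = flux per current),
    = kg·m²·s⁻²·A⁻².
So H⁻¹ = kg⁻¹·m⁻²·s²·A².
Hz = 1/s = s⁻¹ (frequency is cycles per second).
So Hz² = s⁻².
Combining: J²·cd·Pa⁻¹·H⁻¹·Hz² = (kg²·m⁴·s⁻⁴) · cd · (kg⁻¹·m·s²) · (kg⁻¹·m⁻²·s²·A²) · s⁻² = m³·s⁻²·A²·cd.
The exponent of A is 2.

2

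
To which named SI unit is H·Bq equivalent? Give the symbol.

Ω

H = kg·m²·s⁻²·A⁻².
Bq = s⁻¹.
Combining: H·Bq = (kg·m²·s⁻²·A⁻²) · s⁻¹ = kg·m²·s⁻³·A⁻².
kg·m²·s⁻³·A⁻² is the base-SI form of the ohm.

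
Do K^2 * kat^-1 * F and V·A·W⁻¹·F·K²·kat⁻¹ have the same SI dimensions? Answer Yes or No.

Yes

Left side:
  kat = s⁻¹·mol.
  So kat⁻¹ = s·mol⁻¹.
  F = kg⁻¹·m⁻²·s⁴·A².
  Combining: K²·kat⁻¹·F = K² · (s·mol⁻¹) · (kg⁻¹·m⁻²·s⁴·A²) = kg⁻¹·m⁻²·s⁵·A²·K²·mol⁻¹.
Right side:
  V = W/A (potential = power per current),
      = kg·m²·s⁻³·A⁻¹.
  W = J/s (power = energy per time),
      = kg·m²·s⁻³.
  So W⁻¹ = kg⁻¹·m⁻²·s³.
  F = C/V (capacitance = charge per voltage),
      = A·s/(kg·m²·s⁻³·A⁻¹) (substituting C and V),
      = kg⁻¹·m⁻²·s⁴·A².
  kat = mol/s = s⁻¹·mol (catalytic activity).
  So kat⁻¹ = s·mol⁻¹.
  Combining: V·A·W⁻¹·F·K²·kat⁻¹ = (kg·m²·s⁻³·A⁻¹) · A · (kg⁻¹·m⁻²·s³) · (kg⁻¹·m⁻²·s⁴·A²) · K² · (s·mol⁻¹) = kg⁻¹·m⁻²·s⁵·A²·K²·mol⁻¹.
Both reduce to kg⁻¹·m⁻²·s⁵·A²·K²·mol⁻¹.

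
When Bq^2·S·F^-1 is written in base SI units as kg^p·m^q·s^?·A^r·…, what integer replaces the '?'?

Bq = 1/s = s⁻¹ (activity is decays per second).
So Bq² = s⁻².
S = 1/Ω (conductance is reciprocal resistance),
    = kg⁻¹·m⁻²·s³·A².
F = C/V (capacitance = charge per voltage),
    = A·s/(kg·m²·s⁻³·A⁻¹) (substituting C and V),
    = kg⁻¹·m⁻²·s⁴·A².
So F⁻¹ = kg·m²·s⁻⁴·A⁻².
Combining: Bq²·S·F⁻¹ = s⁻² · (kg⁻¹·m⁻²·s³·A²) · (kg·m²·s⁻⁴·A⁻²) = s⁻³.
The exponent of s is -3.

-3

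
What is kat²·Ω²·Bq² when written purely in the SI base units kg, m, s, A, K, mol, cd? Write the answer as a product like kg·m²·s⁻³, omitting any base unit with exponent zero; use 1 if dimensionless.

kg²·m⁴·s⁻¹⁰·A⁻⁴·mol²

kat = mol/s = s⁻¹·mol (catalytic activity).
So kat² = s⁻²·mol².
Ω = V/A (resistance = voltage per current),
    = kg·m²·s⁻³·A⁻².
So Ω² = kg²·m⁴·s⁻⁶·A⁻⁴.
Bq = 1/s = s⁻¹ (activity is decays per second).
So Bq² = s⁻².
Combining: kat²·Ω²·Bq² = (s⁻²·mol²) · (kg²·m⁴·s⁻⁶·A⁻⁴) · s⁻² = kg²·m⁴·s⁻¹⁰·A⁻⁴·mol².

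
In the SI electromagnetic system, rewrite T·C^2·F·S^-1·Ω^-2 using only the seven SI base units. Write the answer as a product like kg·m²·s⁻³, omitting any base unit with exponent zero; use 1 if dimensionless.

kg⁻¹·m⁻⁴·s⁷·A⁵

T = Wb/m² (flux density = flux per area),
    = kg·s⁻²·A⁻¹.
C = A·s = s·A (charge = current × time).
So C² = s²·A².
F = C/V (capacitance = charge per voltage),
    = A·s/(kg·m²·s⁻³·A⁻¹) (substituting C and V),
    = kg⁻¹·m⁻²·s⁴·A².
S = 1/Ω (conductance is reciprocal resistance),
    = kg⁻¹·m⁻²·s³·A².
So S⁻¹ = kg·m²·s⁻³·A⁻².
Ω = V/A (resistance = voltage per current),
    = kg·m²·s⁻³·A⁻².
So Ω⁻² = kg⁻²·m⁻⁴·s⁶·A⁴.
Combining: T·C²·F·S⁻¹·Ω⁻² = (kg·s⁻²·A⁻¹) · (s²·A²) · (kg⁻¹·m⁻²·s⁴·A²) · (kg·m²·s⁻³·A⁻²) · (kg⁻²·m⁻⁴·s⁶·A⁴) = kg⁻¹·m⁻⁴·s⁷·A⁵.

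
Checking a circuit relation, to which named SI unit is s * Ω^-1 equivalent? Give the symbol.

Ω = kg·m²·s⁻³·A⁻².
So Ω⁻¹ = kg⁻¹·m⁻²·s³·A².
Combining: s·Ω⁻¹ = s · (kg⁻¹·m⁻²·s³·A²) = kg⁻¹·m⁻²·s⁴·A².
kg⁻¹·m⁻²·s⁴·A² is the base-SI form of the farad.

F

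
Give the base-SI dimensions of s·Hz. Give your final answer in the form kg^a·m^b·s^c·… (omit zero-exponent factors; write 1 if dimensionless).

1

Hz = 1/s = s⁻¹ (frequency is cycles per second).
Combining: s·Hz = s · s⁻¹ = 1.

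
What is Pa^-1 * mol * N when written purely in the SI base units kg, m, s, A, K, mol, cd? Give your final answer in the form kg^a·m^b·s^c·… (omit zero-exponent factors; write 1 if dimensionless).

Pa = N/m² (pressure = force per area),
    = kg·m⁻¹·s⁻².
So Pa⁻¹ = kg⁻¹·m·s².
N = kg·m/s² = kg·m·s⁻² (force = mass × acceleration).
Combining: Pa⁻¹·mol·N = (kg⁻¹·m·s²) · mol · (kg·m·s⁻²) = m²·mol.

m²·mol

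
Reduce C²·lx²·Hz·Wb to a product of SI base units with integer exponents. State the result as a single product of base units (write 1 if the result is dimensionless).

kg·m⁻²·s⁻¹·A·cd²

C = s·A.
So C² = s²·A².
lx = m⁻²·cd.
So lx² = m⁻⁴·cd².
Hz = s⁻¹.
Wb = kg·m²·s⁻²·A⁻¹.
Combining: C²·lx²·Hz·Wb = (s²·A²) · (m⁻⁴·cd²) · s⁻¹ · (kg·m²·s⁻²·A⁻¹) = kg·m⁻²·s⁻¹·A·cd².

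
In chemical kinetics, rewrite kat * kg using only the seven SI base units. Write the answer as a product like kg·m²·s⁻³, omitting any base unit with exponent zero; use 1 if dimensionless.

kat = mol/s = s⁻¹·mol (catalytic activity).
Combining: kat·kg = (s⁻¹·mol) · kg = kg·s⁻¹·mol.

kg·s⁻¹·mol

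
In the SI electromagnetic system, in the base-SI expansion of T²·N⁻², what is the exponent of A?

-2

T = Wb/m² (flux density = flux per area),
    = kg·s⁻²·A⁻¹.
So T² = kg²·s⁻⁴·A⁻².
N = kg·m/s² = kg·m·s⁻² (force = mass × acceleration).
So N⁻² = kg⁻²·m⁻²·s⁴.
Combining: T²·N⁻² = (kg²·s⁻⁴·A⁻²) · (kg⁻²·m⁻²·s⁴) = m⁻²·A⁻².
The exponent of A is -2.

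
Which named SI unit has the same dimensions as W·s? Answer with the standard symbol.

W = kg·m²·s⁻³.
Combining: W·s = (kg·m²·s⁻³) · s = kg·m²·s⁻².
kg·m²·s⁻² is the base-SI form of the joule.

J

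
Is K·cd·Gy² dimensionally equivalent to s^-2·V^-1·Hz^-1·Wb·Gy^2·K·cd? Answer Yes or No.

Left side:
  Gy = m²·s⁻².
  So Gy² = m⁴·s⁻⁴.
  Combining: K·cd·Gy² = K · cd · (m⁴·s⁻⁴) = m⁴·s⁻⁴·K·cd.
Right side:
  V = W/A (potential = power per current),
      = kg·m²·s⁻³·A⁻¹.
  So V⁻¹ = kg⁻¹·m⁻²·s³·A.
  Hz = 1/s = s⁻¹ (frequency is cycles per second).
  So Hz⁻¹ = s.
  Wb = V·s (flux: a volt is a weber per second),
      = kg·m²·s⁻²·A⁻¹.
  Gy = J/kg (absorbed dose = energy per mass),
      = m²·s⁻².
  So Gy² = m⁴·s⁻⁴.
  Combining: s⁻²·V⁻¹·Hz⁻¹·Wb·Gy²·K·cd = s⁻² · (kg⁻¹·m⁻²·s³·A) · s · (kg·m²·s⁻²·A⁻¹) · (m⁴·s⁻⁴) · K · cd = m⁴·s⁻⁴·K·cd.
Both reduce to m⁴·s⁻⁴·K·cd.

Yes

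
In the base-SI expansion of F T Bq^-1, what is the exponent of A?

1

F = kg⁻¹·m⁻²·s⁴·A².
T = kg·s⁻²·A⁻¹.
Bq = s⁻¹.
So Bq⁻¹ = s.
Combining: F·T·Bq⁻¹ = (kg⁻¹·m⁻²·s⁴·A²) · (kg·s⁻²·A⁻¹) · s = m⁻²·s³·A.
The exponent of A is 1.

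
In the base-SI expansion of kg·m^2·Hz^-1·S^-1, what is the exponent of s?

Hz = s⁻¹.
So Hz⁻¹ = s.
S = kg⁻¹·m⁻²·s³·A².
So S⁻¹ = kg·m²·s⁻³·A⁻².
Combining: kg·m²·Hz⁻¹·S⁻¹ = kg · m² · s · (kg·m²·s⁻³·A⁻²) = kg²·m⁴·s⁻²·A⁻².
The exponent of s is -2.

-2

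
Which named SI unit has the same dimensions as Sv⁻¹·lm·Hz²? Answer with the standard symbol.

lx

Sv = J/kg (equivalent dose = energy per mass),
    = m²·s⁻².
So Sv⁻¹ = m⁻²·s².
lm = cd·sr = cd (luminous flux; sr is dimensionless).
Hz = 1/s = s⁻¹ (frequency is cycles per second).
So Hz² = s⁻².
Combining: Sv⁻¹·lm·Hz² = (m⁻²·s²) · cd · s⁻² = m⁻²·cd.
m⁻²·cd is the base-SI form of the lux.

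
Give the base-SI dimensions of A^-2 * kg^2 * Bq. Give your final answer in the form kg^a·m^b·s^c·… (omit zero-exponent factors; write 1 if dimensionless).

kg²·s⁻¹·A⁻²

Bq = s⁻¹.
Combining: A⁻²·kg²·Bq = A⁻² · kg² · s⁻¹ = kg²·s⁻¹·A⁻².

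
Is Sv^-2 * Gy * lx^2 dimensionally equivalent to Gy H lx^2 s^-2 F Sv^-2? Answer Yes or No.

Yes

Left side:
  Sv = m²·s⁻².
  So Sv⁻² = m⁻⁴·s⁴.
  Gy = m²·s⁻².
  lx = m⁻²·cd.
  So lx² = m⁻⁴·cd².
  Combining: Sv⁻²·Gy·lx² = (m⁻⁴·s⁴) · (m²·s⁻²) · (m⁻⁴·cd²) = m⁻⁶·s²·cd².
Right side:
  Gy = m²·s⁻².
  H = kg·m²·s⁻²·A⁻².
  lx = m⁻²·cd.
  So lx² = m⁻⁴·cd².
  F = kg⁻¹·m⁻²·s⁴·A².
  Sv = m²·s⁻².
  So Sv⁻² = m⁻⁴·s⁴.
  Combining: Gy·H·lx²·s⁻²·F·Sv⁻² = (m²·s⁻²) · (kg·m²·s⁻²·A⁻²) · (m⁻⁴·cd²) · s⁻² · (kg⁻¹·m⁻²·s⁴·A²) · (m⁻⁴·s⁴) = m⁻⁶·s²·cd².
Both reduce to m⁻⁶·s²·cd².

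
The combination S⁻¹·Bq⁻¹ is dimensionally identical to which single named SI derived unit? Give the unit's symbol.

H

S = kg⁻¹·m⁻²·s³·A².
So S⁻¹ = kg·m²·s⁻³·A⁻².
Bq = s⁻¹.
So Bq⁻¹ = s.
Combining: S⁻¹·Bq⁻¹ = (kg·m²·s⁻³·A⁻²) · s = kg·m²·s⁻²·A⁻².
kg·m²·s⁻²·A⁻² is the base-SI form of the henry.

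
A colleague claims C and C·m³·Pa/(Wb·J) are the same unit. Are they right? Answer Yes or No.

No

Left side:
  C = s·A.
Right side:
  C = A·s = s·A (charge = current × time).
  Pa = N/m² (pressure = force per area),
      = kg·m⁻¹·s⁻².
  Wb = V·s (flux: a volt is a weber per second),
      = kg·m²·s⁻²·A⁻¹.
  So Wb⁻¹ = kg⁻¹·m⁻²·s²·A.
  J = N·m (work = force × distance),
      = kg·m²·s⁻².
  So J⁻¹ = kg⁻¹·m⁻²·s².
  Combining: C·m³·Pa·Wb⁻¹·J⁻¹ = (s·A) · m³ · (kg·m⁻¹·s⁻²) · (kg⁻¹·m⁻²·s²·A) · (kg⁻¹·m⁻²·s²) = kg⁻¹·m⁻²·s³·A².
Left is s·A; right is kg⁻¹·m⁻²·s³·A² — different.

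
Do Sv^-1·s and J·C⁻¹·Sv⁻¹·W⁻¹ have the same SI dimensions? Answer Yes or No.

Left side:
  Sv = J/kg (equivalent dose = energy per mass),
      = m²·s⁻².
  So Sv⁻¹ = m⁻²·s².
  Combining: Sv⁻¹·s = (m⁻²·s²) · s = m⁻²·s³.
Right side:
  J = N·m (work = force × distance),
      = kg·m²·s⁻².
  C = A·s = s·A (charge = current × time).
  So C⁻¹ = s⁻¹·A⁻¹.
  Sv = J/kg (equivalent dose = energy per mass),
      = m²·s⁻².
  So Sv⁻¹ = m⁻²·s².
  W = J/s (power = energy per time),
      = kg·m²·s⁻³.
  So W⁻¹ = kg⁻¹·m⁻²·s³.
  Combining: J·C⁻¹·Sv⁻¹·W⁻¹ = (kg·m²·s⁻²) · (s⁻¹·A⁻¹) · (m⁻²·s²) · (kg⁻¹·m⁻²·s³) = m⁻²·s²·A⁻¹.
Left is m⁻²·s³; right is m⁻²·s²·A⁻¹ — different.

No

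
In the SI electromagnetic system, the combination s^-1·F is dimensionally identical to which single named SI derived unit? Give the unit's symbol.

F = C/V (capacitance = charge per voltage),
    = A·s/(kg·m²·s⁻³·A⁻¹) (substituting C and V),
    = kg⁻¹·m⁻²·s⁴·A².
Combining: s⁻¹·F = s⁻¹ · (kg⁻¹·m⁻²·s⁴·A²) = kg⁻¹·m⁻²·s³·A².
kg⁻¹·m⁻²·s³·A² is the base-SI form of the siemens.

S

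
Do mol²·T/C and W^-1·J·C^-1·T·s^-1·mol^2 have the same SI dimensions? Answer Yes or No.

Left side:
  T = Wb/m² (flux density = flux per area),
      = kg·s⁻²·A⁻¹.
  C = A·s = s·A (charge = current × time).
  So C⁻¹ = s⁻¹·A⁻¹.
  Combining: mol²·T·C⁻¹ = mol² · (kg·s⁻²·A⁻¹) · (s⁻¹·A⁻¹) = kg·s⁻³·A⁻²·mol².
Right side:
  W = kg·m²·s⁻³.
  So W⁻¹ = kg⁻¹·m⁻²·s³.
  J = kg·m²·s⁻².
  C = s·A.
  So C⁻¹ = s⁻¹·A⁻¹.
  T = kg·s⁻²·A⁻¹.
  Combining: W⁻¹·J·C⁻¹·T·s⁻¹·mol² = (kg⁻¹·m⁻²·s³) · (kg·m²·s⁻²) · (s⁻¹·A⁻¹) · (kg·s⁻²·A⁻¹) · s⁻¹ · mol² = kg·s⁻³·A⁻²·mol².
Both reduce to kg·s⁻³·A⁻²·mol².

Yes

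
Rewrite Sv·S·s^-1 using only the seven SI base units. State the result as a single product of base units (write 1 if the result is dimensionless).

kg⁻¹·A²

Sv = m²·s⁻².
S = kg⁻¹·m⁻²·s³·A².
Combining: Sv·S·s⁻¹ = (m²·s⁻²) · (kg⁻¹·m⁻²·s³·A²) · s⁻¹ = kg⁻¹·A².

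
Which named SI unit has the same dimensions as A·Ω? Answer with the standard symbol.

Ω = V/A (resistance = voltage per current),
    = kg·m²·s⁻³·A⁻².
Combining: A·Ω = A · (kg·m²·s⁻³·A⁻²) = kg·m²·s⁻³·A⁻¹.
kg·m²·s⁻³·A⁻¹ is the base-SI form of the volt.

V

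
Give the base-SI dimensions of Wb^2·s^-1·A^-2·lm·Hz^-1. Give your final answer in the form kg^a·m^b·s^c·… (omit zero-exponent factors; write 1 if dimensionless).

kg²·m⁴·s⁻⁴·A⁻⁴·cd

Wb = V·s (flux: a volt is a weber per second),
    = kg·m²·s⁻²·A⁻¹.
So Wb² = kg²·m⁴·s⁻⁴·A⁻².
lm = cd·sr = cd (luminous flux; sr is dimensionless).
Hz = 1/s = s⁻¹ (frequency is cycles per second).
So Hz⁻¹ = s.
Combining: Wb²·s⁻¹·A⁻²·lm·Hz⁻¹ = (kg²·m⁴·s⁻⁴·A⁻²) · s⁻¹ · A⁻² · cd · s = kg²·m⁴·s⁻⁴·A⁻⁴·cd.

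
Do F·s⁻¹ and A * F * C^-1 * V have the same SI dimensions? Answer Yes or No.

Left side:
  F = kg⁻¹·m⁻²·s⁴·A².
  Combining: F·s⁻¹ = (kg⁻¹·m⁻²·s⁴·A²) · s⁻¹ = kg⁻¹·m⁻²·s³·A².
Right side:
  F = C/V (capacitance = charge per voltage),
      = A·s/(kg·m²·s⁻³·A⁻¹) (substituting C and V),
      = kg⁻¹·m⁻²·s⁴·A².
  C = A·s = s·A (charge = current × time).
  So C⁻¹ = s⁻¹·A⁻¹.
  V = W/A (potential = power per current),
      = kg·m²·s⁻³·A⁻¹.
  Combining: A·F·C⁻¹·V = A · (kg⁻¹·m⁻²·s⁴·A²) · (s⁻¹·A⁻¹) · (kg·m²·s⁻³·A⁻¹) = A.
Left is kg⁻¹·m⁻²·s³·A²; right is A — different.

No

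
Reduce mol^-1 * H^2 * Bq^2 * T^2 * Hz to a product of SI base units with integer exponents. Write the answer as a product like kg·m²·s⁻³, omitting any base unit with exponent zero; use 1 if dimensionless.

H = kg·m²·s⁻²·A⁻².
So H² = kg²·m⁴·s⁻⁴·A⁻⁴.
Bq = s⁻¹.
So Bq² = s⁻².
T = kg·s⁻²·A⁻¹.
So T² = kg²·s⁻⁴·A⁻².
Hz = s⁻¹.
Combining: mol⁻¹·H²·Bq²·T²·Hz = mol⁻¹ · (kg²·m⁴·s⁻⁴·A⁻⁴) · s⁻² · (kg²·s⁻⁴·A⁻²) · s⁻¹ = kg⁴·m⁴·s⁻¹¹·A⁻⁶·mol⁻¹.

kg⁴·m⁴·s⁻¹¹·A⁻⁶·mol⁻¹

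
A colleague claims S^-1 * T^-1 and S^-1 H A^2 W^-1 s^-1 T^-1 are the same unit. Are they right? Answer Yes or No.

Yes

Left side:
  S = kg⁻¹·m⁻²·s³·A².
  So S⁻¹ = kg·m²·s⁻³·A⁻².
  T = kg·s⁻²·A⁻¹.
  So T⁻¹ = kg⁻¹·s²·A.
  Combining: S⁻¹·T⁻¹ = (kg·m²·s⁻³·A⁻²) · (kg⁻¹·s²·A) = m²·s⁻¹·A⁻¹.
Right side:
  S = kg⁻¹·m⁻²·s³·A².
  So S⁻¹ = kg·m²·s⁻³·A⁻².
  H = kg·m²·s⁻²·A⁻².
  W = kg·m²·s⁻³.
  So W⁻¹ = kg⁻¹·m⁻²·s³.
  T = kg·s⁻²·A⁻¹.
  So T⁻¹ = kg⁻¹·s²·A.
  Combining: S⁻¹·H·A²·W⁻¹·s⁻¹·T⁻¹ = (kg·m²·s⁻³·A⁻²) · (kg·m²·s⁻²·A⁻²) · A² · (kg⁻¹·m⁻²·s³) · s⁻¹ · (kg⁻¹·s²·A) = m²·s⁻¹·A⁻¹.
Both reduce to m²·s⁻¹·A⁻¹.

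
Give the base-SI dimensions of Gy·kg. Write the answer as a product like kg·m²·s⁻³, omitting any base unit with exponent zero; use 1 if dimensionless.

Gy = m²·s⁻².
Combining: Gy·kg = (m²·s⁻²) · kg = kg·m²·s⁻².

kg·m²·s⁻²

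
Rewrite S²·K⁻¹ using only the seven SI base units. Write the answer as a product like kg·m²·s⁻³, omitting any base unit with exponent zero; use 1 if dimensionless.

kg⁻²·m⁻⁴·s⁶·A⁴·K⁻¹

S = 1/Ω (conductance is reciprocal resistance),
    = kg⁻¹·m⁻²·s³·A².
So S² = kg⁻²·m⁻⁴·s⁶·A⁴.
Combining: S²·K⁻¹ = (kg⁻²·m⁻⁴·s⁶·A⁴) · K⁻¹ = kg⁻²·m⁻⁴·s⁶·A⁴·K⁻¹.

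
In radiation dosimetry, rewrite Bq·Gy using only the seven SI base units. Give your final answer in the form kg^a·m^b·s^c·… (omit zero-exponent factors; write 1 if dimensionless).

Bq = 1/s = s⁻¹ (activity is decays per second).
Gy = J/kg (absorbed dose = energy per mass),
    = m²·s⁻².
Combining: Bq·Gy = s⁻¹ · (m²·s⁻²) = m²·s⁻³.

m²·s⁻³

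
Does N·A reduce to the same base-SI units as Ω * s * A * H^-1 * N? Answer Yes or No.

Left side:
  N = kg·m/s² = kg·m·s⁻² (force = mass × acceleration).
  Combining: N·A = (kg·m·s⁻²) · A = kg·m·s⁻²·A.
Right side:
  Ω = kg·m²·s⁻³·A⁻².
  H = kg·m²·s⁻²·A⁻².
  So H⁻¹ = kg⁻¹·m⁻²·s²·A².
  N = kg·m·s⁻².
  Combining: Ω·s·A·H⁻¹·N = (kg·m²·s⁻³·A⁻²) · s · A · (kg⁻¹·m⁻²·s²·A²) · (kg·m·s⁻²) = kg·m·s⁻²·A.
Both reduce to kg·m·s⁻²·A.

Yes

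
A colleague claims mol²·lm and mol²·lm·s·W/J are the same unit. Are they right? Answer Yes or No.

Left side:
  lm = cd·sr = cd (luminous flux; sr is dimensionless).
  Combining: mol²·lm = mol² · cd = mol²·cd.
Right side:
  lm = cd·sr = cd (luminous flux; sr is dimensionless).
  J = N·m (work = force × distance),
      = kg·m²·s⁻².
  So J⁻¹ = kg⁻¹·m⁻²·s².
  W = J/s (power = energy per time),
      = kg·m²·s⁻³.
  Combining: mol²·lm·J⁻¹·s·W = mol² · cd · (kg⁻¹·m⁻²·s²) · s · (kg·m²·s⁻³) = mol²·cd.
Both reduce to mol²·cd.

Yes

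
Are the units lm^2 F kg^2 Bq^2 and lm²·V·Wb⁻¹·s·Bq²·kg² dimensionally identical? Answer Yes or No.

Left side:
  lm = cd.
  So lm² = cd².
  F = kg⁻¹·m⁻²·s⁴·A².
  Bq = s⁻¹.
  So Bq² = s⁻².
  Combining: lm²·F·kg²·Bq² = cd² · (kg⁻¹·m⁻²·s⁴·A²) · kg² · s⁻² = kg·m⁻²·s²·A²·cd².
Right side:
  lm = cd.
  So lm² = cd².
  V = kg·m²·s⁻³·A⁻¹.
  Wb = kg·m²·s⁻²·A⁻¹.
  So Wb⁻¹ = kg⁻¹·m⁻²·s²·A.
  Bq = s⁻¹.
  So Bq² = s⁻².
  Combining: lm²·V·Wb⁻¹·s·Bq²·kg² = cd² · (kg·m²·s⁻³·A⁻¹) · (kg⁻¹·m⁻²·s²·A) · s · s⁻² · kg² = kg²·s⁻²·cd².
Left is kg·m⁻²·s²·A²·cd²; right is kg²·s⁻²·cd² — different.

No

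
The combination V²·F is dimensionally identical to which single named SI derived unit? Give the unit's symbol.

J

V = W/A (potential = power per current),
    = kg·m²·s⁻³·A⁻¹.
So V² = kg²·m⁴·s⁻⁶·A⁻².
F = C/V (capacitance = charge per voltage),
    = A·s/(kg·m²·s⁻³·A⁻¹) (substituting C and V),
    = kg⁻¹·m⁻²·s⁴·A².
Combining: V²·F = (kg²·m⁴·s⁻⁶·A⁻²) · (kg⁻¹·m⁻²·s⁴·A²) = kg·m²·s⁻².
kg·m²·s⁻² is the base-SI form of the joule.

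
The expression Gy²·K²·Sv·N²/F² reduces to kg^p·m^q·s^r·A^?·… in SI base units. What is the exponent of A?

Gy = J/kg (absorbed dose = energy per mass),
    = m²·s⁻².
So Gy² = m⁴·s⁻⁴.
F = C/V (capacitance = charge per voltage),
    = A·s/(kg·m²·s⁻³·A⁻¹) (substituting C and V),
    = kg⁻¹·m⁻²·s⁴·A².
So F⁻² = kg²·m⁴·s⁻⁸·A⁻⁴.
Sv = J/kg (equivalent dose = energy per mass),
    = m²·s⁻².
N = kg·m/s² = kg·m·s⁻² (force = mass × acceleration).
So N² = kg²·m²·s⁻⁴.
Combining: Gy²·F⁻²·K²·Sv·N² = (m⁴·s⁻⁴) · (kg²·m⁴·s⁻⁸·A⁻⁴) · K² · (m²·s⁻²) · (kg²·m²·s⁻⁴) = kg⁴·m¹²·s⁻¹⁸·A⁻⁴·K².
The exponent of A is -4.

-4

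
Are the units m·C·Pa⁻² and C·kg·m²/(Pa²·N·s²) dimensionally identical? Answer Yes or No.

Yes

Left side:
  C = A·s = s·A (charge = current × time).
  Pa = N/m² (pressure = force per area),
      = kg·m⁻¹·s⁻².
  So Pa⁻² = kg⁻²·m²·s⁴.
  Combining: m·C·Pa⁻² = m · (s·A) · (kg⁻²·m²·s⁴) = kg⁻²·m³·s⁵·A.
Right side:
  C = A·s = s·A (charge = current × time).
  Pa = N/m² (pressure = force per area),
      = kg·m⁻¹·s⁻².
  So Pa⁻² = kg⁻²·m²·s⁴.
  N = kg·m/s² = kg·m·s⁻² (force = mass × acceleration).
  So N⁻¹ = kg⁻¹·m⁻¹·s².
  Combining: C·Pa⁻²·kg·N⁻¹·s⁻²·m² = (s·A) · (kg⁻²·m²·s⁴) · kg · (kg⁻¹·m⁻¹·s²) · s⁻² · m² = kg⁻²·m³·s⁵·A.
Both reduce to kg⁻²·m³·s⁵·A.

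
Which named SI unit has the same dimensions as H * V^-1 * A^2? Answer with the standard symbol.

C

H = Wb/A (inductance = flux per current),
    = kg·m²·s⁻²·A⁻².
V = W/A (potential = power per current),
    = kg·m²·s⁻³·A⁻¹.
So V⁻¹ = kg⁻¹·m⁻²·s³·A.
Combining: H·V⁻¹·A² = (kg·m²·s⁻²·A⁻²) · (kg⁻¹·m⁻²·s³·A) · A² = s·A.
s·A is the base-SI form of the coulomb.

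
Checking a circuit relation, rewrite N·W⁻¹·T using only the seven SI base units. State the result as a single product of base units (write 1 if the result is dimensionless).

kg·m⁻¹·s⁻¹·A⁻¹

N = kg·m·s⁻².
W = kg·m²·s⁻³.
So W⁻¹ = kg⁻¹·m⁻²·s³.
T = kg·s⁻²·A⁻¹.
Combining: N·W⁻¹·T = (kg·m·s⁻²) · (kg⁻¹·m⁻²·s³) · (kg·s⁻²·A⁻¹) = kg·m⁻¹·s⁻¹·A⁻¹.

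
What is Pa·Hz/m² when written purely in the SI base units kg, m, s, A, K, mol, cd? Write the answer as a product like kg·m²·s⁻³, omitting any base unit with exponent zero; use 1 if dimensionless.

Pa = N/m² (pressure = force per area),
    = kg·m⁻¹·s⁻².
Hz = 1/s = s⁻¹ (frequency is cycles per second).
Combining: Pa·Hz·m⁻² = (kg·m⁻¹·s⁻²) · s⁻¹ · m⁻² = kg·m⁻³·s⁻³.

kg·m⁻³·s⁻³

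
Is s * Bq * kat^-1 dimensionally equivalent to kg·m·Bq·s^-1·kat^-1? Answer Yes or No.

No

Left side:
  Bq = s⁻¹.
  kat = s⁻¹·mol.
  So kat⁻¹ = s·mol⁻¹.
  Combining: s·Bq·kat⁻¹ = s · s⁻¹ · (s·mol⁻¹) = s·mol⁻¹.
Right side:
  Bq = 1/s = s⁻¹ (activity is decays per second).
  kat = mol/s = s⁻¹·mol (catalytic activity).
  So kat⁻¹ = s·mol⁻¹.
  Combining: kg·m·Bq·s⁻¹·kat⁻¹ = kg · m · s⁻¹ · s⁻¹ · (s·mol⁻¹) = kg·m·s⁻¹·mol⁻¹.
Left is s·mol⁻¹; right is kg·m·s⁻¹·mol⁻¹ — different.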